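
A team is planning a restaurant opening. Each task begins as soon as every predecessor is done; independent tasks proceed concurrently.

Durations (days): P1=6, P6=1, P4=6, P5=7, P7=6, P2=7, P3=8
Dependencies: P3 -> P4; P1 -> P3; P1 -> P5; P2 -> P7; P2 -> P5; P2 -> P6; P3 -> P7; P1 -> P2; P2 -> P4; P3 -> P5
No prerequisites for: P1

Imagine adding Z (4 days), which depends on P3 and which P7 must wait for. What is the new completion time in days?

Originally the schedule takes 21 days.
With Z inserted, P7 now waits for max(P2, P3, Z).
New critical path: P1→P3→Z→P7 = 6+8+4+6 = 24 ⇒ 24 days.

24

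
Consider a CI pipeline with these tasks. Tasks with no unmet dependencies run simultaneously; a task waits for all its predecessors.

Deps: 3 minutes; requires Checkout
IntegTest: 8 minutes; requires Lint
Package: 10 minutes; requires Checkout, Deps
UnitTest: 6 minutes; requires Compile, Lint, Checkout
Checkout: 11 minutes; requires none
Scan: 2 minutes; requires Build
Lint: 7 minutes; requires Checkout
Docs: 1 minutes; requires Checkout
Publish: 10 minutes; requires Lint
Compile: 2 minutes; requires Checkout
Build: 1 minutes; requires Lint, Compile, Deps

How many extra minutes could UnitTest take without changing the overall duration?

Critical path: Checkout→Lint→Publish = 11+7+10 = 28, so the finish is 28 minutes.
Longest path through UnitTest: 24 minutes (earliest finish 24, latest finish 28).
So UnitTest can slip 28 − 24 = 4 minutes.

4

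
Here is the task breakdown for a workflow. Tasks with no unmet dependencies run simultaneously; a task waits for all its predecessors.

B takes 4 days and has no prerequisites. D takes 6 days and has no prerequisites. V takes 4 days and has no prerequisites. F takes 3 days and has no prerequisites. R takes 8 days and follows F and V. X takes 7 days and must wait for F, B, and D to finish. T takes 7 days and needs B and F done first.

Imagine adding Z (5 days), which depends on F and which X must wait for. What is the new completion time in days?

Originally the workflow takes 13 days.
With Z inserted, X now waits for max(F, B, D, Z).
New critical path: F→Z→X = 3+5+7 = 15 ⇒ 15 days.

15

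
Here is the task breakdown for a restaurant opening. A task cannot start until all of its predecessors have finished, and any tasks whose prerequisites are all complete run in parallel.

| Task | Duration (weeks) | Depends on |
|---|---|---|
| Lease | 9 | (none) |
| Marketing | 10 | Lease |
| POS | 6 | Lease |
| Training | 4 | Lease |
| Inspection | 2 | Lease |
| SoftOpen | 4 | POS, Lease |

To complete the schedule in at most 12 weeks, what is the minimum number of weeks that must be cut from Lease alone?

Current finish: 19 weeks; target: 12.
Lease is on every critical path, so each week cut from Lease cuts the finish by one (this holds down to a finish of 11).
Need 19 − 12 = 7 weeks off Lease → Lease becomes 2 weeks, finish becomes 12.

7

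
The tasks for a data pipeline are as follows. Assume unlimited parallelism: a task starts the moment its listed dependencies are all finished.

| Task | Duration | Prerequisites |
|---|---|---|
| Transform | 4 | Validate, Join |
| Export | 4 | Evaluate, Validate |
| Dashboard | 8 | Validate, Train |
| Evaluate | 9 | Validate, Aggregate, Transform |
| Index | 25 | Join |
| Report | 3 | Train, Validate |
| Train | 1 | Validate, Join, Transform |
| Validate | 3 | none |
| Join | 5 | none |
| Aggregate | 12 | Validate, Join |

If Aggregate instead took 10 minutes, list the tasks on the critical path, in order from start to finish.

Join, Index

As given, the longest chain is Join→Aggregate→Evaluate→Export = 5+12+9+4 = 30, so the finish is 30 minutes.
Since Aggregate is critical, the -2 change carries straight to that chain (now 28 minutes).
Now Join→Index = 5+25 = 30 is longest, so the finish becomes 30 minutes.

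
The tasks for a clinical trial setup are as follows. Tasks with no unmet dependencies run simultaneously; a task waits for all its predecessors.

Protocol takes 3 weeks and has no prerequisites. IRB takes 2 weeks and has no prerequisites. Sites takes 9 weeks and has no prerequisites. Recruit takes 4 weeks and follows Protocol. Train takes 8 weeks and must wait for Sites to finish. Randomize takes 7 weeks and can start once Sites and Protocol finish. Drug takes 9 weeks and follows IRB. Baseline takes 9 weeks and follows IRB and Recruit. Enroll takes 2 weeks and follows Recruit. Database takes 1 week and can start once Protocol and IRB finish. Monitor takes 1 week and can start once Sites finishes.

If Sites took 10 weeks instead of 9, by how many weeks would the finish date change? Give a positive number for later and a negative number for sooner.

Actual critical path: Sites→Train = 9+8 = 17 ⇒ 17 weeks.
Since Sites is critical, the +1 change carries straight to that chain (now 18 weeks).
That remains the longest chain; total 18 weeks.
Change in finish: 18 − 17 = +1 weeks.

1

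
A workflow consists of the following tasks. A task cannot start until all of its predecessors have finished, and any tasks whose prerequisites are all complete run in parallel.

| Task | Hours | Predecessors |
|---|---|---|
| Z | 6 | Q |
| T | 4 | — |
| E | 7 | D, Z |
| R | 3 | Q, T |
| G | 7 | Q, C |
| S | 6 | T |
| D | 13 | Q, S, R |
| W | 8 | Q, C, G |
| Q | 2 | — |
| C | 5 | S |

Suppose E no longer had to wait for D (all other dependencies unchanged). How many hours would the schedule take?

30

With the dependency in place, T→S→C→G→W = 4+6+5+7+8 = 30 sets the finish at 30 hours.
Without D→E, E's earliest start moves from 23 to 8.
New critical path: T→S→C→G→W = 4+6+5+7+8 = 30 ⇒ 30 hours.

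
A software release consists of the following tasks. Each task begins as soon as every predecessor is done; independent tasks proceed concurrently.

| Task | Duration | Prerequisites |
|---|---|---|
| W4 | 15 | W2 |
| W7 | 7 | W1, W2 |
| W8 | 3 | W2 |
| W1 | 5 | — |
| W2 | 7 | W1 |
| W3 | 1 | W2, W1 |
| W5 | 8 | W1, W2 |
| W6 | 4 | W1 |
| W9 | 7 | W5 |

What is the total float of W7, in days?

W1→W2→W4 = 5+7+15 = 27 sets the makespan at 27 days.
Longest path through W7: 19 days (earliest finish 19, latest finish 27).
So W7 can slip 27 − 19 = 8 days.

8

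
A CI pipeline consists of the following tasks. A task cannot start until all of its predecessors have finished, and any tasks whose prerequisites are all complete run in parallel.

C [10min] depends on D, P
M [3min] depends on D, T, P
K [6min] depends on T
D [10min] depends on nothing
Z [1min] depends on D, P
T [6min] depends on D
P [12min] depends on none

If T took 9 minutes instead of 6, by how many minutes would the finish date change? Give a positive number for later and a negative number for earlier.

Critical path before the change: D→T→K = 10+6+6 = 22 giving 22 minutes.
T is on the critical path; changing it to 9 makes that path 25 minutes.
The critical path is still D→T→K; finish is now 25 minutes.
Change in finish: 25 − 22 = +3 minutes.

3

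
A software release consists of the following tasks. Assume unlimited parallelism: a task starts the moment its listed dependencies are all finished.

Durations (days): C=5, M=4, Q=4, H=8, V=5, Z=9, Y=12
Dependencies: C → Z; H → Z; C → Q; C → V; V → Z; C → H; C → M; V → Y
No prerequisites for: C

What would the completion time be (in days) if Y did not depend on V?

22

Original critical path: C→H→Z = 5+8+9 = 22 ⇒ 22 days.
Without V→Y, Y's earliest start moves from 10 to 0.
After: C→H→Z = 5+8+9 = 22 → 22 days.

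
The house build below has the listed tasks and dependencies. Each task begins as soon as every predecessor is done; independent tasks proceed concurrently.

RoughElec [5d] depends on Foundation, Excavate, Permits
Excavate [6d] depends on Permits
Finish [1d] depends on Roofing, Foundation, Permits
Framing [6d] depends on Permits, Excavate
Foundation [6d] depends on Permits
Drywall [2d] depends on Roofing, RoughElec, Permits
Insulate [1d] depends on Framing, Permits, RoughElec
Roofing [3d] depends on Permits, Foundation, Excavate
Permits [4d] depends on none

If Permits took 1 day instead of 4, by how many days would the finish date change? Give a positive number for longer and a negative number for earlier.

Actual critical path: Permits→Excavate→Framing→Insulate = 4+6+6+1 = 17 ⇒ 17 days.
Permits lies on that path, so at 1 day the path becomes 14 days.
The critical path is still Permits→Excavate→Framing→Insulate; finish is now 14 days.
Change in finish: 14 − 17 = -3 days.

-3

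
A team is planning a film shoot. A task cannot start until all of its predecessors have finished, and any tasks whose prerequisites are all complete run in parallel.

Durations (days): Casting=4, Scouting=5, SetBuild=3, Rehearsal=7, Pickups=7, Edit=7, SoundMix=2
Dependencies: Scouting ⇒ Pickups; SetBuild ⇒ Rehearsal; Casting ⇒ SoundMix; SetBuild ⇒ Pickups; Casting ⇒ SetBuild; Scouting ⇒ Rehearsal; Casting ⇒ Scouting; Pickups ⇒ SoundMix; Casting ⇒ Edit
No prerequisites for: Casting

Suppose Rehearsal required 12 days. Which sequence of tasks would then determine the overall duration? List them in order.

Casting, Scouting, Rehearsal

Baseline: Casting→Scouting→Pickups→SoundMix = 4+5+7+2 = 18 → 18 days.
Rehearsal has 2 days of float (longest path through it is 16).
New critical path: Casting→Scouting→Rehearsal = 4+5+12 = 21 ⇒ 21 days.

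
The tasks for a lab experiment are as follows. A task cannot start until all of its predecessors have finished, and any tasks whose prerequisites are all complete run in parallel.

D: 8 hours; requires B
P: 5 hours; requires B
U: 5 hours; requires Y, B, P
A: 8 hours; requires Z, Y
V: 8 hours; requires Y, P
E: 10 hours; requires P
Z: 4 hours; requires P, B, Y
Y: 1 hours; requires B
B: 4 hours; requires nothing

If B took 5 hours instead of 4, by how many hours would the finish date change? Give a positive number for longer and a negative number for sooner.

Baseline: B→P→Z→A = 4+5+4+8 = 21 → 21 hours.
Since B is critical, the +1 change carries straight to that chain (now 22 hours).
The critical path is still B→P→Z→A; finish is now 22 hours.
Change in finish: 22 − 21 = +1 hours.

1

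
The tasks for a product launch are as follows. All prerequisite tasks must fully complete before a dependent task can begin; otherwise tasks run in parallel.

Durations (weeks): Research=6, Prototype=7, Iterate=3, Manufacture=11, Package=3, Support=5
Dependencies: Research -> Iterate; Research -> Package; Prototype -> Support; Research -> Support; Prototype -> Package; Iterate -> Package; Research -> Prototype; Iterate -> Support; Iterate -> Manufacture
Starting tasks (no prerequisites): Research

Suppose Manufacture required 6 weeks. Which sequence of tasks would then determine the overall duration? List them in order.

The binding path is Research→Iterate→Manufacture = 6+3+11 = 20; finish at 20 weeks.
Manufacture lies on that path, so at 6 weeks the path becomes 15 weeks.
The binding chain switches to Research→Prototype→Support = 6+7+5 = 18; finish 18 weeks.

Research, Prototype, Support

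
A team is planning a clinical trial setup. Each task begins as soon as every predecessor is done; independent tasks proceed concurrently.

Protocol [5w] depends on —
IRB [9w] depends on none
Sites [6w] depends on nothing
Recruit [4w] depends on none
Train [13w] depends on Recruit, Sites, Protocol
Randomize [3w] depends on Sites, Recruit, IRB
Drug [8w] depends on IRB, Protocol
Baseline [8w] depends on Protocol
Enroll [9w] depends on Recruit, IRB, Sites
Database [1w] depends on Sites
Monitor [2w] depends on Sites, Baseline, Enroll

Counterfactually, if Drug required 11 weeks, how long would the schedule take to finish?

20

Actual critical path: IRB→Enroll→Monitor = 9+9+2 = 20 ⇒ 20 weeks.
Drug is off the critical path — its longest chain is 17 weeks, giving 3 of slack.
Now IRB→Drug = 9+11 = 20 is longest, so the finish becomes 20 weeks.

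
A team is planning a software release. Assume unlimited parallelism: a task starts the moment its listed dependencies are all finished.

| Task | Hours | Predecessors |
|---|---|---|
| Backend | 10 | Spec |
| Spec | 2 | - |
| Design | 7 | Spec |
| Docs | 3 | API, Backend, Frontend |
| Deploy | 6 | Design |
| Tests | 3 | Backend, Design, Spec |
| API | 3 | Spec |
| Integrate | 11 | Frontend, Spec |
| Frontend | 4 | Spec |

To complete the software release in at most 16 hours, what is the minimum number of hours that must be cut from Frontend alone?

Current finish: 17 hours; target: 16.
Frontend is on every critical path, so each hour cut from Frontend cuts the finish by one (this holds down to a finish of 15).
Need 17 − 16 = 1 hour off Frontend → Frontend becomes 3 hours, finish becomes 16.

1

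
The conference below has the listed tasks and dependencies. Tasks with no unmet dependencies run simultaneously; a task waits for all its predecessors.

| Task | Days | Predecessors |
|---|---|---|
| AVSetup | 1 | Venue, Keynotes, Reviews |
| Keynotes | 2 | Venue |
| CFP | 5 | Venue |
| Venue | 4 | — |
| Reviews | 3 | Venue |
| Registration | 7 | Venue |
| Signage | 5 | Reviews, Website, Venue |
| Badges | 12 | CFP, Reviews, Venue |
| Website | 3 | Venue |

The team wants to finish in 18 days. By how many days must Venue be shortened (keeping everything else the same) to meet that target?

3

Current finish: 21 days; target: 18.
Venue is on every critical path, so each day cut from Venue cuts the finish by one (this holds down to a finish of 18).
Need 21 − 18 = 3 days off Venue → Venue becomes 1 day, finish becomes 18.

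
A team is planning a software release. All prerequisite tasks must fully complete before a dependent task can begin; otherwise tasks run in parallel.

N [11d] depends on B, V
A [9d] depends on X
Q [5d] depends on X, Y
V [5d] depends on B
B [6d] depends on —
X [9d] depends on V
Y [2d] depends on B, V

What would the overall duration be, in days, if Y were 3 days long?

Critical path before the change: B→V→X→A = 6+5+9+9 = 29 giving 29 days.
The longest path through Y is only 18 days, so Y has float 11.
That remains the longest chain; total 29 days.

29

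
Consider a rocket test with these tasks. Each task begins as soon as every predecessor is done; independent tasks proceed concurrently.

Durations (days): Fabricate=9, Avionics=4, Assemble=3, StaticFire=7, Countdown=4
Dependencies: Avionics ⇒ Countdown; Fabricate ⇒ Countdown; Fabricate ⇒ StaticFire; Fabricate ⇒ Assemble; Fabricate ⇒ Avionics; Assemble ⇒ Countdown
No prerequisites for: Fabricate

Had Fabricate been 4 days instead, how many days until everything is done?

Actual critical path: Fabricate→Avionics→Countdown = 9+4+4 = 17 ⇒ 17 days.
Fabricate is on the critical path; changing it to 4 makes that path 12 days.
No other chain overtakes it, so the finish is 12 days.

12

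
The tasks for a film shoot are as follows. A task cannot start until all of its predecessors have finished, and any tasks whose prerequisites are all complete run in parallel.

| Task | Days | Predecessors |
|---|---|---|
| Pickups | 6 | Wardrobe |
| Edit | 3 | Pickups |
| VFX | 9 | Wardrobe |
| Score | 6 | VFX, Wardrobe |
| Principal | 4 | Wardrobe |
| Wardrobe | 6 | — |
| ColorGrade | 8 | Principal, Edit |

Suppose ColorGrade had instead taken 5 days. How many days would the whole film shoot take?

21

Critical path before the change: Wardrobe→Pickups→Edit→ColorGrade = 6+6+3+8 = 23 giving 23 days.
ColorGrade lies on that path, so at 5 days the path becomes 20 days.
New critical path: Wardrobe→VFX→Score = 6+9+6 = 21 ⇒ 21 days.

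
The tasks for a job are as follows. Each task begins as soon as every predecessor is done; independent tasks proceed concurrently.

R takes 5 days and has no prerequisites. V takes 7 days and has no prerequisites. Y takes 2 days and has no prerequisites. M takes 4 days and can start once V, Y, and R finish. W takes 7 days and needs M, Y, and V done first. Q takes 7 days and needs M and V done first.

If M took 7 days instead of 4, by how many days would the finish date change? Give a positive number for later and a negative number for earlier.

Actual critical path: V→M→W = 7+4+7 = 18 ⇒ 18 days.
M is on the critical path; changing it to 7 makes that path 21 days.
No other chain overtakes it, so the finish is 21 days.
Change in finish: 21 − 18 = +3 days.

3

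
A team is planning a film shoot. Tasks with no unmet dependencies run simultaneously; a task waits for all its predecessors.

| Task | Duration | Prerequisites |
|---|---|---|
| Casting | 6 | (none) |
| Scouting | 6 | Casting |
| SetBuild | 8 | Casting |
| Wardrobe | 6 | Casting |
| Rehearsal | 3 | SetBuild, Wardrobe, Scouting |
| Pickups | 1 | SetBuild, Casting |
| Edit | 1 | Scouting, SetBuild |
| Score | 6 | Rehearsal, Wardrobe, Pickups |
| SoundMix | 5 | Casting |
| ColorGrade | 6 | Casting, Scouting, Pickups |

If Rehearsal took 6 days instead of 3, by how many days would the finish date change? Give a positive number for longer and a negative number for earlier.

3

Actual critical path: Casting→SetBuild→Rehearsal→Score = 6+8+3+6 = 23 ⇒ 23 days.
Rehearsal lies on that path, so at 6 days the path becomes 26 days.
No other chain overtakes it, so the finish is 26 days.
Change in finish: 26 − 23 = +3 days.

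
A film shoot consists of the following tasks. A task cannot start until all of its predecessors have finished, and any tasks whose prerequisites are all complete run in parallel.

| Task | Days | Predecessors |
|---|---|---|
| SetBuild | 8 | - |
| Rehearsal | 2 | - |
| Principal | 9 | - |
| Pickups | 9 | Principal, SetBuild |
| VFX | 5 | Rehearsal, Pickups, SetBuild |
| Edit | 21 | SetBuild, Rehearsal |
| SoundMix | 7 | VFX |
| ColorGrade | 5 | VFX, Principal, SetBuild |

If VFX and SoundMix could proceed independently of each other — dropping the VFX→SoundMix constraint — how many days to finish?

29

With the dependency in place, Principal→Pickups→VFX→SoundMix = 9+9+5+7 = 30 sets the finish at 30 days.
Without VFX→SoundMix, SoundMix's earliest start moves from 23 to 0.
New critical path: SetBuild→Edit = 8+21 = 29 ⇒ 29 days.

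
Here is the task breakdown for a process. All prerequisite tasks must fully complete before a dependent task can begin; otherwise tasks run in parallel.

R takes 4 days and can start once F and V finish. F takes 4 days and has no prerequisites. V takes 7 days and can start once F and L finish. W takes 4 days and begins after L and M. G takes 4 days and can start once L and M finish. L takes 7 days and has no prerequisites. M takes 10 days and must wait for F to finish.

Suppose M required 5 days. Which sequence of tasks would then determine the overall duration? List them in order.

Baseline: F→M→G = 4+10+4 = 18 → 18 days.
M lies on that path, so at 5 days the path becomes 13 days.
The binding chain switches to L→V→R = 7+7+4 = 18; finish 18 days.

L, V, R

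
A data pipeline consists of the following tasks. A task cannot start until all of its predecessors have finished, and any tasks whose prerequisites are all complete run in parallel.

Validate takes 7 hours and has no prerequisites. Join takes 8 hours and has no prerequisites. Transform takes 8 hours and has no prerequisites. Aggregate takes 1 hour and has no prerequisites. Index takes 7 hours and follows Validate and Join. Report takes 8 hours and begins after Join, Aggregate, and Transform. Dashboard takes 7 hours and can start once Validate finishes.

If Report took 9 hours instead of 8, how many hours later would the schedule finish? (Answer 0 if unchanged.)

1

Baseline: Join→Report = 8+8 = 16 → 16 hours.
Since Report is critical, the +1 change carries straight to that chain (now 17 hours).
The critical path is still Join→Report; finish is now 17 hours.
Change in finish: 17 − 16 = +1 hours.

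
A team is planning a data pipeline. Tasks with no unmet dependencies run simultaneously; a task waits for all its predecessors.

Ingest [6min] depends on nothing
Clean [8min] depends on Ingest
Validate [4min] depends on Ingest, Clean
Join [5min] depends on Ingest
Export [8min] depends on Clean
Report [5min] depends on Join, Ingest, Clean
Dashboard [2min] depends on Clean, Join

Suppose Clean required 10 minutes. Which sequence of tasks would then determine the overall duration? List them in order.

Critical path before the change: Ingest→Clean→Export = 6+8+8 = 22 giving 22 minutes.
Clean is on the critical path; changing it to 10 makes that path 24 minutes.
No other chain overtakes it, so the finish is 24 minutes.

Ingest, Clean, Export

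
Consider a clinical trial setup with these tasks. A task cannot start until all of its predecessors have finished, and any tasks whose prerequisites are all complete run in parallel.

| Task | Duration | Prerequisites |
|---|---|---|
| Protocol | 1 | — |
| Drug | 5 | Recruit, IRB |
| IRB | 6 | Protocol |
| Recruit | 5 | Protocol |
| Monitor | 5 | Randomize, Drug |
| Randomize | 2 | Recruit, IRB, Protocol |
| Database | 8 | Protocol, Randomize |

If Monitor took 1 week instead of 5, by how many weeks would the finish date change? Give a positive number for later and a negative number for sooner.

0

The binding path is Protocol→IRB→Drug→Monitor = 1+6+5+5 = 17; finish at 17 weeks.
Monitor is on the critical path; changing it to 1 makes that path 13 weeks.
Now Protocol→IRB→Randomize→Database = 1+6+2+8 = 17 is longest, so the finish becomes 17 weeks.
Change in finish: 17 − 17 = +0 weeks.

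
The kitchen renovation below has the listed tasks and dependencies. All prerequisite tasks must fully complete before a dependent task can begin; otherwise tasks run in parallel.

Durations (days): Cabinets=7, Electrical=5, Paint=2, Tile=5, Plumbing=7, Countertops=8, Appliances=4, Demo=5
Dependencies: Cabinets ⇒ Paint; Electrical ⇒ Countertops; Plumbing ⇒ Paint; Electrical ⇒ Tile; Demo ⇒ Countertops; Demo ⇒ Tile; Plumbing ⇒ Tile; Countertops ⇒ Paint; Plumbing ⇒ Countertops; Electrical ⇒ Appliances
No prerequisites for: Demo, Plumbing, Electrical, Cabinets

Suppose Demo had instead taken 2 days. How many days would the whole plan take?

17

Baseline: Plumbing→Countertops→Paint = 7+8+2 = 17 → 17 days.
Demo has 2 days of float (longest path through it is 15).
The critical path is still Plumbing→Countertops→Paint; finish is now 17 days.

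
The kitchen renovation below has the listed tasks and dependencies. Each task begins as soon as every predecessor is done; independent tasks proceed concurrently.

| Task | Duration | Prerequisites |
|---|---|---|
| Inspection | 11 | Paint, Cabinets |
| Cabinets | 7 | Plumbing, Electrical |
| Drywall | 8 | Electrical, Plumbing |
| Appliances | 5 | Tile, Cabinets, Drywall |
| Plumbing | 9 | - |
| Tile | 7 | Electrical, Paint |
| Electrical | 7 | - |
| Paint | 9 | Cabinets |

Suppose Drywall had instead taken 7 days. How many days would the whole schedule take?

Actual critical path: Plumbing→Cabinets→Paint→Tile→Appliances = 9+7+9+7+5 = 37 ⇒ 37 days.
Drywall is off the critical path — its longest chain is 22 days, giving 15 of slack.
The critical path is still Plumbing→Cabinets→Paint→Tile→Appliances; finish is now 37 days.

37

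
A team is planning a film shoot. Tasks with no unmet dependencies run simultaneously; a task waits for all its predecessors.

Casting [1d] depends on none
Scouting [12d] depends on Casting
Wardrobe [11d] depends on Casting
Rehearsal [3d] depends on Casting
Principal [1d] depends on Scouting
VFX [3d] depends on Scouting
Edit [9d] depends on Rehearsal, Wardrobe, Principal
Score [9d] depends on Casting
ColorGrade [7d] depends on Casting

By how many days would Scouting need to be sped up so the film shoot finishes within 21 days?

2

Current finish: 23 days; target: 21.
Scouting is on every critical path, so each day cut from Scouting cuts the finish by one (this holds down to a finish of 21).
Need 23 − 21 = 2 days off Scouting → Scouting becomes 10 days, finish becomes 21.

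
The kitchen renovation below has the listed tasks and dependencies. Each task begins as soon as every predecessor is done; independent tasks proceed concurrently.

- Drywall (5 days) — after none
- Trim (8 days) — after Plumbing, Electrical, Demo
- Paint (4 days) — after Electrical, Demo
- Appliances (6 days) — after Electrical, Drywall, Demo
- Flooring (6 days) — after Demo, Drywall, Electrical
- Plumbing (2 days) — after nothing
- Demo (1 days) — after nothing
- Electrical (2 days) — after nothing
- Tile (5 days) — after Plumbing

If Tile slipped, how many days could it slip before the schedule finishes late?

4

Critical path: Drywall→Flooring = 5+6 = 11, so the finish is 11 days.
The longest chain containing Tile totals 7 days.
So Tile can slip 11 − 7 = 4 days.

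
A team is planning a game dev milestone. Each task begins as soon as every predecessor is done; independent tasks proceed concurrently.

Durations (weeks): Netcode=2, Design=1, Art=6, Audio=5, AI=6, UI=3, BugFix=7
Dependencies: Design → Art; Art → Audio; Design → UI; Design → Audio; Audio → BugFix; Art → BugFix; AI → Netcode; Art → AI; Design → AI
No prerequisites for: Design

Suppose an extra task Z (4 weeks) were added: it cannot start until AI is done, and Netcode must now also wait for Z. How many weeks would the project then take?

Originally the project takes 19 weeks.
With Z inserted, Netcode now waits for max(AI, Z).
New critical path: Design→Art→Audio→BugFix = 1+6+5+7 = 19 ⇒ 19 weeks.

19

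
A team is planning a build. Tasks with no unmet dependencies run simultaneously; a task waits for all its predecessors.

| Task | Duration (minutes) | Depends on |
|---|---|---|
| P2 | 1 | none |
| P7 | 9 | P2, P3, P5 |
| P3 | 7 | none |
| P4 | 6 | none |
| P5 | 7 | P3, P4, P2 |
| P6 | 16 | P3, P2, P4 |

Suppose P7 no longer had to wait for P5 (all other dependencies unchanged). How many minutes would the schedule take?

23

Original critical path: P3→P5→P7 = 7+7+9 = 23 ⇒ 23 minutes.
Without P5→P7, P7's earliest start moves from 14 to 7.
New critical path: P3→P6 = 7+16 = 23 ⇒ 23 minutes.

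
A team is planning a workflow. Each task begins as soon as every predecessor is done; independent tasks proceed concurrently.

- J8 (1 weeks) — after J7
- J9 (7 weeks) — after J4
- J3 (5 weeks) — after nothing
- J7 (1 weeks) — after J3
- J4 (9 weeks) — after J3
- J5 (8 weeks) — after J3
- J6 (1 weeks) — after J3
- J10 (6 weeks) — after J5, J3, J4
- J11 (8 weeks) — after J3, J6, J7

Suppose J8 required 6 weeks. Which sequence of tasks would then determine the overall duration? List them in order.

As given, the longest chain is J3→J4→J9 = 5+9+7 = 21, so the finish is 21 weeks.
The longest path through J8 is only 7 weeks, so J8 has float 14.
The critical path is still J3→J4→J9; finish is now 21 weeks.

J3, J4, J9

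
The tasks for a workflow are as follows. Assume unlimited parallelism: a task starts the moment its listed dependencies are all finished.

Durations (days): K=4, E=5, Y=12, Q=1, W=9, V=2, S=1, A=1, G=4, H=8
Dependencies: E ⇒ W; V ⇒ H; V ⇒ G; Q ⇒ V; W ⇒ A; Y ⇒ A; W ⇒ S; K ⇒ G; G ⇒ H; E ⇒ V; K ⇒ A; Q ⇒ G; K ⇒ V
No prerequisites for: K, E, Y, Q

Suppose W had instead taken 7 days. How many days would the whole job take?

Critical path before the change: E→V→G→H = 5+2+4+8 = 19 giving 19 days.
W has 4 days of float (longest path through it is 15).
The critical path is still E→V→G→H; finish is now 19 days.

19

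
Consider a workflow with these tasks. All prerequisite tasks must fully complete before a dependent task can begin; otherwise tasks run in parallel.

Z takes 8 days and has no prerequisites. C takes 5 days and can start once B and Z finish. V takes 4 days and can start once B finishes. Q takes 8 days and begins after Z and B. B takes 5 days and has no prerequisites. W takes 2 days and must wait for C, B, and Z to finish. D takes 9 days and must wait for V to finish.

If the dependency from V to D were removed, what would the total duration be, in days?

Original critical path: B→V→D = 5+4+9 = 18 ⇒ 18 days.
Without V→D, D's earliest start moves from 9 to 0.
New critical path: Z→Q = 8+8 = 16 ⇒ 16 days.

16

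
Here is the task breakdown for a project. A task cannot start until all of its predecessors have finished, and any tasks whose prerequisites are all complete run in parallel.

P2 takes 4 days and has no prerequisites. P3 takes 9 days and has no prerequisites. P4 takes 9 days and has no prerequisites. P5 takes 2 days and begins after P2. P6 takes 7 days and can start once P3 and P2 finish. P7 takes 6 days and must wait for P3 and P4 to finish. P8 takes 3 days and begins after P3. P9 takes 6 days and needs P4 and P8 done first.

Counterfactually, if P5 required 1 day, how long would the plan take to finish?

18

As given, the longest chain is P3→P8→P9 = 9+3+6 = 18, so the finish is 18 days.
P5 is off the critical path — its longest chain is 6 days, giving 12 of slack.
The critical path is still P3→P8→P9; finish is now 18 days.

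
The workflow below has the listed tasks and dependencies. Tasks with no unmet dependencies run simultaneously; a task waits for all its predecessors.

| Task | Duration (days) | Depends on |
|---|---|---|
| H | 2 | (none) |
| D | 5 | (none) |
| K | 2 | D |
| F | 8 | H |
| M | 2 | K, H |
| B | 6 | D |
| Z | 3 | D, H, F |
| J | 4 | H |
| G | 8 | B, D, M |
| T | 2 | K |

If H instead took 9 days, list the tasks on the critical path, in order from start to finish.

H, F, Z

Critical path before the change: D→B→G = 5+6+8 = 19 giving 19 days.
H has 6 days of float (longest path through it is 13).
The binding chain switches to H→F→Z = 9+8+3 = 20; finish 20 days.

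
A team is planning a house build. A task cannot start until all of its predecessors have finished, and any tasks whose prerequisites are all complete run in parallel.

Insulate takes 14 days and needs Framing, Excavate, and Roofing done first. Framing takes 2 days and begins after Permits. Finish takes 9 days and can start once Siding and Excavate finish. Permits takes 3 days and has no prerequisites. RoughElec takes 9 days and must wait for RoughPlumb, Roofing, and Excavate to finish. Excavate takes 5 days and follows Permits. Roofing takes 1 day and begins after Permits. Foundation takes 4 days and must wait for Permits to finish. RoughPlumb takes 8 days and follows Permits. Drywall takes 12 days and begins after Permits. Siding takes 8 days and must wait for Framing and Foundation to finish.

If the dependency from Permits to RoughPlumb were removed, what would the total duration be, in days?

Before: longest chain Permits→Foundation→Siding→Finish = 3+4+8+9 = 24, finish 24.
Without Permits→RoughPlumb, RoughPlumb's earliest start moves from 3 to 0.
The longest chain is now Permits→Foundation→Siding→Finish = 3+4+8+9 = 24, so the house build takes 24 days.

24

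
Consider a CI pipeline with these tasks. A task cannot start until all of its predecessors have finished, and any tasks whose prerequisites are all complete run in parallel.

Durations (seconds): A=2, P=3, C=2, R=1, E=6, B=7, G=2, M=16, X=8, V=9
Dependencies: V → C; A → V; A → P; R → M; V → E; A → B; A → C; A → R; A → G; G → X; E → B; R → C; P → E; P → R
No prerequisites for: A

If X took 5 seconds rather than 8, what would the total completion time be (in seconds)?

24

Critical path before the change: A→V→E→B = 2+9+6+7 = 24 giving 24 seconds.
X has 12 seconds of float (longest path through it is 12).
That remains the longest chain; total 24 seconds.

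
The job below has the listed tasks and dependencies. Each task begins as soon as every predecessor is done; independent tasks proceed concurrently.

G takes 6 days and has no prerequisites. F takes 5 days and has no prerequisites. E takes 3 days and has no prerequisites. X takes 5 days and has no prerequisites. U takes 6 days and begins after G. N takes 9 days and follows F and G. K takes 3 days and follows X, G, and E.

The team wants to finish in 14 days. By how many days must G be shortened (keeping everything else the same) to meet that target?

1

Current finish: 15 days; target: 14.
G is on every critical path, so each day cut from G cuts the finish by one (this holds down to a finish of 14).
Need 15 − 14 = 1 day off G → G becomes 5 days, finish becomes 14.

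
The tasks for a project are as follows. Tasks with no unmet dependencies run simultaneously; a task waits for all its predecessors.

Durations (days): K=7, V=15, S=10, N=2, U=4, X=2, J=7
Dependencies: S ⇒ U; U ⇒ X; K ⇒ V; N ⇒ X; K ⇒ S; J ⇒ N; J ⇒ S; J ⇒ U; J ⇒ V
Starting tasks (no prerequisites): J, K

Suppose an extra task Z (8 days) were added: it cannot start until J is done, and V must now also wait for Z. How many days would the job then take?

Originally the job takes 23 days.
With Z inserted, V now waits for max(K, J, Z).
New critical path: J→Z→V = 7+8+15 = 30 ⇒ 30 days.

30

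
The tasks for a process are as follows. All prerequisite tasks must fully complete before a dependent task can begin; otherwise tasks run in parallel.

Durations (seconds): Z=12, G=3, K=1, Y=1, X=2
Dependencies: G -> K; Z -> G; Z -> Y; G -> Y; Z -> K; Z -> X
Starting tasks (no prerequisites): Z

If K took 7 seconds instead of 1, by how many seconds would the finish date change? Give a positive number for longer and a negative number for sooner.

Critical path before the change: Z→G→K = 12+3+1 = 16 giving 16 seconds.
K is on the critical path; changing it to 7 makes that path 22 seconds.
The critical path is still Z→G→K; finish is now 22 seconds.
Change in finish: 22 − 16 = +6 seconds.

6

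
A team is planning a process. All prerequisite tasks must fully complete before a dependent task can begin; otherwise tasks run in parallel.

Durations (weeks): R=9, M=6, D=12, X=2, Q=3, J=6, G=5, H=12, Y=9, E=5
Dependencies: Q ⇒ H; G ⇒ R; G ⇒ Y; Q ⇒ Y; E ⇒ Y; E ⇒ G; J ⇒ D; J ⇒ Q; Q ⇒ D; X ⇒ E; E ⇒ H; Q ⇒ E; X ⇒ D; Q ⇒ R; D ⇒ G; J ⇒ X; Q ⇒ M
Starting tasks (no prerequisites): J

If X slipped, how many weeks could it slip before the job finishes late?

1

The longest chain is J→Q→D→G→Y = 6+3+12+5+9 = 35; overall finish 35 weeks.
The longest chain containing X totals 34 weeks.
Slack of X = 7 − 6 = 1 week.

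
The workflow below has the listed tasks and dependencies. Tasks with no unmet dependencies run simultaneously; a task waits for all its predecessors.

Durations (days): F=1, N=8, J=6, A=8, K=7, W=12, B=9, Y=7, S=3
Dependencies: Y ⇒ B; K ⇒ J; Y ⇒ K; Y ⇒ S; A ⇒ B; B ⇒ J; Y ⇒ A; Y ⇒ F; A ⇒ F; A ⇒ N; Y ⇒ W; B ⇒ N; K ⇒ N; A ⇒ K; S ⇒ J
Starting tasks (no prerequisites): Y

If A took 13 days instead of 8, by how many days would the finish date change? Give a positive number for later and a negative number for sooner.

5

Critical path before the change: Y→A→B→N = 7+8+9+8 = 32 giving 32 days.
Since A is critical, the +5 change carries straight to that chain (now 37 days).
No other chain overtakes it, so the finish is 37 days.
Change in finish: 37 − 32 = +5 days.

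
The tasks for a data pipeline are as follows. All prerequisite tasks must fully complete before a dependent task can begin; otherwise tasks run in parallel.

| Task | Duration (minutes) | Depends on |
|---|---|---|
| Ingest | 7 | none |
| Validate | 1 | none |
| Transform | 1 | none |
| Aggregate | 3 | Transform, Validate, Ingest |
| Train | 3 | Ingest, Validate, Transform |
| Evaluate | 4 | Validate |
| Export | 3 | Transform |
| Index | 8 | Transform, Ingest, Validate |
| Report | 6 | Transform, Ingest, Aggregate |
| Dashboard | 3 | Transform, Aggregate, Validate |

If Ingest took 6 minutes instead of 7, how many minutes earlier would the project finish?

1

The binding path is Ingest→Aggregate→Report = 7+3+6 = 16; finish at 16 minutes.
Ingest is on the critical path; changing it to 6 makes that path 15 minutes.
That remains the longest chain; total 15 minutes.
Change in finish: 15 − 16 = -1 minutes.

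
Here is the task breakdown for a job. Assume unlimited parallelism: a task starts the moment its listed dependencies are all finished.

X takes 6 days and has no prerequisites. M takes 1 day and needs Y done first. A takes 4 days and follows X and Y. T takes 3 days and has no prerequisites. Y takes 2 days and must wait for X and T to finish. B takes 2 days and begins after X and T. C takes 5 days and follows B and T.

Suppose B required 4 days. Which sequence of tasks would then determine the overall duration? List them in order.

X, B, C

Baseline: X→B→C = 6+2+5 = 13 → 13 days.
Since B is critical, the +2 change carries straight to that chain (now 15 days).
That remains the longest chain; total 15 days.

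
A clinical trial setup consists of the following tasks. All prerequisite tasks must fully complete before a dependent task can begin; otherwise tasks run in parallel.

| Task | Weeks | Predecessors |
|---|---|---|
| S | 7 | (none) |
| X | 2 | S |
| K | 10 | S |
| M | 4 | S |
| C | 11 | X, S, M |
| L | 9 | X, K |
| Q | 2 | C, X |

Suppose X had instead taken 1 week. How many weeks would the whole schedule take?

26

Critical path before the change: S→K→L = 7+10+9 = 26 giving 26 weeks.
The longest path through X is only 22 weeks, so X has float 4.
No other chain overtakes it, so the finish is 26 weeks.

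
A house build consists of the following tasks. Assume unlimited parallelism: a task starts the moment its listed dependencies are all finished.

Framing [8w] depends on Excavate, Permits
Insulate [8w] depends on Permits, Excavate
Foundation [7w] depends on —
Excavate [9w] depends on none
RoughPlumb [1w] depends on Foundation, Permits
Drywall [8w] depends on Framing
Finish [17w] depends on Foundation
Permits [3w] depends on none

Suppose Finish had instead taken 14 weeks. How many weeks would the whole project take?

Critical path before the change: Excavate→Framing→Drywall = 9+8+8 = 25 giving 25 weeks.
The longest path through Finish is only 24 weeks, so Finish has float 1.
The critical path is still Excavate→Framing→Drywall; finish is now 25 weeks.

25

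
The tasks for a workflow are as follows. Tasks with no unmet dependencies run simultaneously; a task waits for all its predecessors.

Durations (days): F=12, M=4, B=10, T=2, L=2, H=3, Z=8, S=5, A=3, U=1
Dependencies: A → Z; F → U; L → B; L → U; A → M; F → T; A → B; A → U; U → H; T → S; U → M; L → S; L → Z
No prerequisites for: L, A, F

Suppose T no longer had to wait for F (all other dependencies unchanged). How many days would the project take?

17

Before: longest chain F→T→S = 12+2+5 = 19, finish 19.
Without F→T, T's earliest start moves from 12 to 0.
After: F→U→M = 12+1+4 = 17 → 17 days.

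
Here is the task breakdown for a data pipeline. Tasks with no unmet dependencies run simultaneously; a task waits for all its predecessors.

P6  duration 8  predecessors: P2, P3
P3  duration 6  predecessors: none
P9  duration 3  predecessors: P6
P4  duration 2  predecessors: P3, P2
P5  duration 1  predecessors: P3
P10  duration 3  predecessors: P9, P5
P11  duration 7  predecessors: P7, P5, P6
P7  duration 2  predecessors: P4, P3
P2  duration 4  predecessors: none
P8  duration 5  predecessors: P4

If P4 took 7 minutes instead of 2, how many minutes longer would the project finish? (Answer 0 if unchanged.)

As given, the longest chain is P3→P6→P11 = 6+8+7 = 21, so the finish is 21 minutes.
The longest path through P4 is only 17 minutes, so P4 has float 4.
The binding chain switches to P3→P4→P7→P11 = 6+7+2+7 = 22; finish 22 minutes.
Change in finish: 22 − 21 = +1 minutes.

1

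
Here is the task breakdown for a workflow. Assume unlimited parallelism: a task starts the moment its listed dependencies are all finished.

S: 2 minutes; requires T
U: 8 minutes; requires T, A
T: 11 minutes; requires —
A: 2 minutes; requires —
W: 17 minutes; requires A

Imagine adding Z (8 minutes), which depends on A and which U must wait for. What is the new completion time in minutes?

Originally the workflow takes 19 minutes.
With Z inserted, U now waits for max(T, A, Z).
New critical path: T→U = 11+8 = 19 ⇒ 19 minutes.

19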